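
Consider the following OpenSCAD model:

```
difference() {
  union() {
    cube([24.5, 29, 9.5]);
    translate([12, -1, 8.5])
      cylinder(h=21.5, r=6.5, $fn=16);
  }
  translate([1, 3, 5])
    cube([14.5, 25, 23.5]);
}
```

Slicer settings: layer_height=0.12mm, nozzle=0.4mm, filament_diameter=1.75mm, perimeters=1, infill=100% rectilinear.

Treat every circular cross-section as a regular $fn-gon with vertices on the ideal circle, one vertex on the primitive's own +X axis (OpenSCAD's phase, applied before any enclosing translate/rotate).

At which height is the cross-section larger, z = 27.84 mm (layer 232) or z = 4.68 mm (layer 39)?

Layer 232 (z = 27.84): the cube is not intersected at this z (z outside [0, 9.5]); the cylinder at (12, -1): section is a regular 16-gon, circumradius r=6.5 (area = (16/2)·6.500²·sin(360°/16) = 129.35 mm²); Merging all regions: only the r=6.5 cylinder at (12, -1) is present, so the union is just that shape — area = 129.35 mm²; the 14.5×25 cube at (1, 3) contributes its full rectangle (area 362.50 mm²); Subtracting the remaining from the first: starting from that combined region (129.35 mm²), the 14.5×25 cube at (1, 3) partially overlaps it — only the 15.76 mm² overlap (of its 362.50 mm²) is removed, clipping the outline — area = 113.59 mm². So its area = 113.59 mm². Layer 39 (z = 4.68): the cube (footprint 24.5×29) is included at this height (area 710.50 mm²); the cylinder at (12, -1) is absent (z outside [8.5, 30]); Combining (union): only the 24.5×29 cube is present, so the union is just that shape — area = 710.50 mm²; the cube at (1, 3) is absent (z outside [5, 28.5]); After the difference (first − rest): none of the subtracted shapes is present at this height, so the result so far is unchanged — area = 710.50 mm². So its area = 710.50 mm². Layer 39 is larger (710.50 vs 113.59 mm²).

layer 39 (z = 4.68 mm)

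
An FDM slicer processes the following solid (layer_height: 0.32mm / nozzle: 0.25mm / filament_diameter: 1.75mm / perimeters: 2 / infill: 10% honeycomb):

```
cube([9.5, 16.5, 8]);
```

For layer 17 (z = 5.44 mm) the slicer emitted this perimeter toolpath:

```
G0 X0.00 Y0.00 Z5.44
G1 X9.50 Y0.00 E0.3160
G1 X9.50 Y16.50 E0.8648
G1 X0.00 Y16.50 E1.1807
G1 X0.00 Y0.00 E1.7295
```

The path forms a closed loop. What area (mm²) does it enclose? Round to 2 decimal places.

156.75 mm²

Apply the shoelace formula to the sequence of (X, Y) vertices; enclosed area = 156.75 mm².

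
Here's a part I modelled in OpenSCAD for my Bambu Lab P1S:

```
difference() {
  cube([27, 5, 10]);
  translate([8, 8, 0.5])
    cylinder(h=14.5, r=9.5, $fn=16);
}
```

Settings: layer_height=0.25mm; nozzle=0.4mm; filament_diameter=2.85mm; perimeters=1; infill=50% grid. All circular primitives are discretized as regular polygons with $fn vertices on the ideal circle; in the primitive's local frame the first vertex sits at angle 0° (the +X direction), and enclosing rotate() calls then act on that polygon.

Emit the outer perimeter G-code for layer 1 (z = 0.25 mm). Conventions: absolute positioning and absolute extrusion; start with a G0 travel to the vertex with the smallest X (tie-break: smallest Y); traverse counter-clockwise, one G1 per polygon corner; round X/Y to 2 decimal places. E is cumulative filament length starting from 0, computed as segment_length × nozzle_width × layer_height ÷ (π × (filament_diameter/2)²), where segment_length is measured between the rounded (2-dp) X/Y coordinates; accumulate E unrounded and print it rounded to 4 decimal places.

At z = 0.25 mm: the cube (footprint 27×5) is included at this height; the cylinder at (8, 8) does not reach this height (z outside [0.5, 15]); Subtracting the remaining from the first: none of the subtracted shapes is present at this height, so the 27×5 cube is unchanged — 1 connected region. The outline is a single polygon with 4 vertices. Extrusion per mm of travel: 0.4 × 0.25 / (π × 1.425²) = 0.015675. Accumulating E over each segment gives final E = 1.0032.

G0 X0.00 Y0.00 Z0.25
G1 X27.00 Y0.00 E0.4232
G1 X27.00 Y5.00 E0.5016
G1 X0.00 Y5.00 E0.9249
G1 X0.00 Y0.00 E1.0032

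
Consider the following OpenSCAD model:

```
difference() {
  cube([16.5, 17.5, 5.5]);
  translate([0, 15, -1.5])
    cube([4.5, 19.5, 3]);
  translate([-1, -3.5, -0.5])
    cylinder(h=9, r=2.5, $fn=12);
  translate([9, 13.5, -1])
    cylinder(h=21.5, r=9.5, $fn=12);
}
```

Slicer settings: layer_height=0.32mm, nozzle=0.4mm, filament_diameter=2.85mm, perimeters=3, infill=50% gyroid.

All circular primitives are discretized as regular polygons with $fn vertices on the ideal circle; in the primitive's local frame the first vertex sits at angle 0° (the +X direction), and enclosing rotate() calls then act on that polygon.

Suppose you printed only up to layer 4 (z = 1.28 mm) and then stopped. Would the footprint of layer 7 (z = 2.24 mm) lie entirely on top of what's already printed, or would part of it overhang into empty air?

part overhangs

Compare the two slices. At z = 1.28: the 16.5×17.5 cube contributes its full rectangle (area 288.75 mm²); the 4.5×19.5 cube at (0, 15) contributes its full rectangle (area 87.75 mm²); the cylinder at (-1, -3.5): section is a regular 12-gon, circumradius r=2.5 (area = (12/2)·2.500²·sin(360°/12) = 18.75 mm²); the r=9.5 cylinder at (9, 13.5) gives a regular 12-gon of circumradius 9.5 (constant along its height) (area = (12/2)·9.500²·sin(360°/12) = 270.75 mm²); After the difference (first − rest): starting from the 16.5×17.5 cube (288.75 mm²), the 4.5×19.5 cube at (0, 15) partially overlaps it — only the 11.25 mm² overlap (of its 87.75 mm²) is removed, clipping the outline; the r=2.5 cylinder at (-1, -3.5) misses the remaining region (no effect); the r=9.5 cylinder at (9, 13.5) partially overlaps it — only the 182.92 mm² overlap (of its 270.75 mm²) is removed, clipping the outline — area = 94.58 mm². At z = 2.24: the cube is present — its section is the full 16.5×17.5 rectangle (area 288.75 mm²); the cube at (0, 15) does not reach this height (z outside [-1.5, 1.5]); the r=2.5 cylinder at (-1, -3.5) contributes a regular 12-gon of circumradius 2.5 (area = (12/2)·2.500²·sin(360°/12) = 18.75 mm²); the r=9.5 cylinder at (9, 13.5) contributes a regular 12-gon of circumradius 9.5 (area = (12/2)·9.500²·sin(360°/12) = 270.75 mm²); Subtracting the remaining from the first: starting from the 16.5×17.5 cube (288.75 mm²), the r=2.5 cylinder at (-1, -3.5) misses the remaining region (no effect); the r=9.5 cylinder at (9, 13.5) partially overlaps it — only the 193.56 mm² overlap (of its 270.75 mm²) is removed, clipping the outline — area = 95.19 mm². Checking containment: at z = 2.24 the cross-section extends beyond the z = 1.28 cross-section by about 0.61 mm².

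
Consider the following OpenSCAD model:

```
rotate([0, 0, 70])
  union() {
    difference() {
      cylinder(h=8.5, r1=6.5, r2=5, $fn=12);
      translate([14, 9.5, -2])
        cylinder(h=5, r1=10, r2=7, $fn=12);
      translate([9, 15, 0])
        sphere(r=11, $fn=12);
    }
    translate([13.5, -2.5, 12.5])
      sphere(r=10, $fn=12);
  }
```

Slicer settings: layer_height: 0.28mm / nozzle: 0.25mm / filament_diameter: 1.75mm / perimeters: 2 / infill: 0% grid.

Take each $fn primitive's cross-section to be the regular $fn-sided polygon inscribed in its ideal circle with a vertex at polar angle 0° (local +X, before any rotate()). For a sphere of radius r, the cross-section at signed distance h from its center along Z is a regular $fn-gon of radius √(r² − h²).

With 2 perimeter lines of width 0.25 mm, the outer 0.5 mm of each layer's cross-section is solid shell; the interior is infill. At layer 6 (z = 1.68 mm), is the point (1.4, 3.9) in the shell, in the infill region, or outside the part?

At z = 1.68 mm: the cone (r1=6.5→r2=5) has section circumradius 6.204 here — a regular 12-gon; the cone at (14, 9.5): at t=0.736 of its height the radius interpolates to r₁+(r₂−r₁)t = 7.792, giving a regular 12-gon of that circumradius; the r=11 sphere at (9, 15) contributes a regular 12-gon of circumradius √(11²−1.68²) = 10.871; Taking the first minus the rest: starting from the cone, the cone at (14, 9.5) misses the remaining region (no effect); the r=11 sphere at (9, 15) misses the remaining region (no effect) — 1 connected region; the sphere at (13.5, -2.5) does not reach this height (|z−center|=10.820 > r=10); Merging all regions: only that combined region is present, so the union is just that shape — 1 connected region; (whole slice rotated 70° about Z — lengths, areas and connectivity unchanged). Overall, the cross-section is a single solid region. Undo the 70° rotation: the query point maps to (4.144, 0.018) in the un-rotated model frame. The nearest boundary edge runs (5.37, 3.10)→(6.20, 0.00); distance from the point to it = 1.98 mm. The point is inside the cross-section and 1.98 mm from the nearest boundary — more than the 0.5 mm shell width (2 × 0.25), so it's in the infill interior.

infill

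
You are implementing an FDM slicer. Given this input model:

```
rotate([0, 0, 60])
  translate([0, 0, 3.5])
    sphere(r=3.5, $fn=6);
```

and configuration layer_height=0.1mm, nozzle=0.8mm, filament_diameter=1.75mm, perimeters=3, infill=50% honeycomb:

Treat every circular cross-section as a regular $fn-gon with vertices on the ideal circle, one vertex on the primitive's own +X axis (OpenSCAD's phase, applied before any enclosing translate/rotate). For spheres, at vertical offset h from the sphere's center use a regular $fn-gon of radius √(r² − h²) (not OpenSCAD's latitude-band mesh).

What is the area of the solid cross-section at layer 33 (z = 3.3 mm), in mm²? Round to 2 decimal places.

31.72 mm²

At z = 3.3 mm: the r=3.5 sphere slices to a regular 6-gon of circumradius 3.494 (√(r²−h²) with h=0.2 from center) (area = (6/2)·3.494²·sin(360°/6) = 31.72 mm²); (rotated 60° about Z; rotation is an isometry so areas/perimeters/island counts are preserved). Overall, the cross-section is a single solid region. Net area = 31.72 mm².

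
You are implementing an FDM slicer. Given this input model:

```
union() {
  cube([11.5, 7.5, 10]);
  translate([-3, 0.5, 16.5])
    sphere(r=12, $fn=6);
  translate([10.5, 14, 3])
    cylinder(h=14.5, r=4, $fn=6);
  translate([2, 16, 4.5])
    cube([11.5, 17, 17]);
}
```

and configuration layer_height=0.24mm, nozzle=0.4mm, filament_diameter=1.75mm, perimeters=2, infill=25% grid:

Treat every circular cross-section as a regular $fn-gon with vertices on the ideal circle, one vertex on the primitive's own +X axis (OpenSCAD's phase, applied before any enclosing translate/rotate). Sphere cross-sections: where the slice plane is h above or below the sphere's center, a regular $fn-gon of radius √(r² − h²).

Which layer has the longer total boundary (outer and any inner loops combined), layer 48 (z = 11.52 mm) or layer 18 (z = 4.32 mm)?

Layer 48 (z = 11.52): the cube is not intersected at this z (z outside [0, 10]); the r=12 sphere at (-3, 0.5) slices to a regular 6-gon of circumradius 10.918 (√(r²−h²) with h=4.98 from center) (perimeter = 2·6·10.918·sin(180°/6) = 65.51 mm); the r=4 cylinder at (10.5, 14) contributes a regular 6-gon of circumradius 4 (perimeter = 2·6·4.000·sin(180°/6) = 24.00 mm); the cube at (2, 16) (footprint 11.5×17) is included at this height (perimeter 57.00 mm); Merging all regions: the regions partially overlap (shared area 7.09 mm²), so the edge portions inside another operand are dropped and the merged outline is re-measured after clipping — boundary = 133.44 mm. So its perimeter = 133.44 mm. Layer 18 (z = 4.32): the cube is present — its section is the full 11.5×7.5 rectangle (perimeter 38.00 mm); the sphere at (-3, 0.5) is not intersected at this z (|z−center|=12.180 > r=12); the r=4 cylinder at (10.5, 14) gives a regular 6-gon of circumradius 4 (constant along its height) (perimeter = 2·6·4.000·sin(180°/6) = 24.00 mm); the cube at (2, 16) is not intersected at this z (z outside [4.5, 21.5]); Taking the union: the 2 present regions are separate (no shared area or edge), so areas and boundary lengths simply add and each stays a separate island — boundary = 62.00 mm. So its perimeter = 62.00 mm. Layer 48 is larger (133.44 vs 62.00 mm).

layer 48 (z = 11.52 mm)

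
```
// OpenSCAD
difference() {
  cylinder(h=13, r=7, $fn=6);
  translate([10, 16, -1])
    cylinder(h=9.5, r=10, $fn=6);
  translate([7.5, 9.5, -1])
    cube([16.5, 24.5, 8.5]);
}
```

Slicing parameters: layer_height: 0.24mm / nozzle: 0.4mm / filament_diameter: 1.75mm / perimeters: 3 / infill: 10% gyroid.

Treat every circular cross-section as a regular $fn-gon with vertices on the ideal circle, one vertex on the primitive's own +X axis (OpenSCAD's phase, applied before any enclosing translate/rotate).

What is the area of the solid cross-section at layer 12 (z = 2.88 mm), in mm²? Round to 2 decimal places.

127.31 mm²

At z = 2.88 mm: the r=7 cylinder gives a regular 6-gon of circumradius 7 (constant along its height) (area = (6/2)·7.000²·sin(360°/6) = 127.31 mm²); the r=10 cylinder at (10, 16) gives a regular 6-gon of circumradius 10 (constant along its height) (area = (6/2)·10.000²·sin(360°/6) = 259.81 mm²); the cube at (7.5, 9.5) is present — its section is the full 16.5×24.5 rectangle (area 404.25 mm²); Subtracting the remaining from the first: starting from the r=7 cylinder (127.31 mm²), the r=10 cylinder at (10, 16) misses the remaining region (no effect); the 16.5×24.5 cube at (7.5, 9.5) misses the remaining region (no effect) — area = 127.31 mm². Overall, the cross-section is a single solid region. Net area = 127.31 mm².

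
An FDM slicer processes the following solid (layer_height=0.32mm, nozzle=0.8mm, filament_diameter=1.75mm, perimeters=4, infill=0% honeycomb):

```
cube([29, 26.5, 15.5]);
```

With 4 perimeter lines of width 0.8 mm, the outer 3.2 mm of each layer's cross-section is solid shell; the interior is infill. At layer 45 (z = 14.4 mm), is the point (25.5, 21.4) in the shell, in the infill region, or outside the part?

At z = 14.4 mm: the 29×26.5 cube contributes its full rectangle. Overall, the cross-section is a single solid region. The nearest boundary edge runs (29.00, 0.00)→(29.00, 26.50); distance from the point to it = 3.50 mm. The point is inside the cross-section and 3.50 mm from the nearest boundary — more than the 3.2 mm shell width (4 × 0.8), so it's in the infill interior.

infill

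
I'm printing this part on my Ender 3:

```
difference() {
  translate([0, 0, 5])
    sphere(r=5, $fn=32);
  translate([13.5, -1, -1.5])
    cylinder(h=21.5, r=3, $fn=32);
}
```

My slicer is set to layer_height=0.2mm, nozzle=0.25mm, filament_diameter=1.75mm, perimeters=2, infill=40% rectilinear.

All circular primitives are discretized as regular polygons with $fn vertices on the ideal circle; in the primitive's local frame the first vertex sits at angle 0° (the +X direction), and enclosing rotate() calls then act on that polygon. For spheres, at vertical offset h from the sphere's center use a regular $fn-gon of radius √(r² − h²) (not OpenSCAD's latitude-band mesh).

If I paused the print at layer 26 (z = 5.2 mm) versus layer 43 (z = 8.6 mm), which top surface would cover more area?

Layer 26 (z = 5.2): the r=5 sphere slices to a regular 32-gon of circumradius 4.996 (√(r²−h²) with h=0.2 from center) (area = (32/2)·4.996²·sin(360°/32) = 77.91 mm²); the r=3 cylinder at (13.5, -1) contributes a regular 32-gon of circumradius 3 (area = (32/2)·3.000²·sin(360°/32) = 28.09 mm²); After the difference (first − rest): starting from the r=5 sphere (77.91 mm²), the r=3 cylinder at (13.5, -1) misses the remaining region (no effect) — area = 77.91 mm². So its area = 77.91 mm². Layer 43 (z = 8.6): the r=5 sphere slices to a regular 32-gon of circumradius 3.470 (√(r²−h²) with h=3.6 from center) (area = (32/2)·3.470²·sin(360°/32) = 37.58 mm²); the r=3 cylinder at (13.5, -1) contributes a regular 32-gon of circumradius 3 (area = (32/2)·3.000²·sin(360°/32) = 28.09 mm²); Subtracting the remaining from the first: starting from the r=5 sphere (37.58 mm²), the r=3 cylinder at (13.5, -1) misses the remaining region (no effect) — area = 37.58 mm². So its area = 37.58 mm². Layer 26 is larger (77.91 vs 37.58 mm²).

layer 26 (z = 5.2 mm)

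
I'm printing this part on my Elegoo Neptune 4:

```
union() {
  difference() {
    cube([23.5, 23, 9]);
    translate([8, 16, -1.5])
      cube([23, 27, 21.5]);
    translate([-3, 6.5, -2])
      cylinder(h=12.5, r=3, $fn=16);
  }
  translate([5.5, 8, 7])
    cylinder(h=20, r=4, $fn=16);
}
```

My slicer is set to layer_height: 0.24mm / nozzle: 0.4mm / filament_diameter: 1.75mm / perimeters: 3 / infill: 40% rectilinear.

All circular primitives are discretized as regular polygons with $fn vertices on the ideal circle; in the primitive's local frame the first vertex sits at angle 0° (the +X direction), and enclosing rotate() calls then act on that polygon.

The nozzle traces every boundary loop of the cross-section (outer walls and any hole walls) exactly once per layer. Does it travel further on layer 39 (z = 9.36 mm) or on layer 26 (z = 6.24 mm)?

layer 26 (z = 6.24 mm)

Layer 39 (z = 9.36): the cube is not intersected at this z (z outside [0, 9]); the cube at (8, 16) (footprint 23×27) is included at this height (perimeter 100.00 mm); the r=3 cylinder at (-3, 6.5) gives a regular 16-gon of circumradius 3 (constant along its height) (perimeter = 2·16·3.000·sin(180°/16) = 18.73 mm); Subtracting the remaining from the first: the first operand is absent here, so nothing remains; the r=4 cylinder at (5.5, 8) contributes a regular 16-gon of circumradius 4 (perimeter = 2·16·4.000·sin(180°/16) = 24.97 mm); Combining (union): only the r=4 cylinder at (5.5, 8) is present, so the union is just that shape — boundary = 24.97 mm. So its perimeter = 24.97 mm. Layer 26 (z = 6.24): the cube (footprint 23.5×23) is included at this height (perimeter 93.00 mm); the cube at (8, 16) is present — its section is the full 23×27 rectangle (perimeter 100.00 mm); the cylinder at (-3, 6.5): section is a regular 16-gon, circumradius r=3 (perimeter = 2·16·3.000·sin(180°/16) = 18.73 mm); Taking the first minus the rest: starting from the 23.5×23 cube, the 23×27 cube at (8, 16) partially overlaps it — only the 108.50 mm² overlap (of its 621.00 mm²) is removed, clipping the outline; the r=3 cylinder at (-3, 6.5) misses the remaining region (no effect) — boundary = 93.00 mm; the cylinder at (5.5, 8) does not reach this height (z outside [7, 27]); Merging all regions: only that combined region is present, so the union is just that shape — boundary = 93.00 mm. So its perimeter = 93.00 mm. Layer 26 is larger (93.00 vs 24.97 mm).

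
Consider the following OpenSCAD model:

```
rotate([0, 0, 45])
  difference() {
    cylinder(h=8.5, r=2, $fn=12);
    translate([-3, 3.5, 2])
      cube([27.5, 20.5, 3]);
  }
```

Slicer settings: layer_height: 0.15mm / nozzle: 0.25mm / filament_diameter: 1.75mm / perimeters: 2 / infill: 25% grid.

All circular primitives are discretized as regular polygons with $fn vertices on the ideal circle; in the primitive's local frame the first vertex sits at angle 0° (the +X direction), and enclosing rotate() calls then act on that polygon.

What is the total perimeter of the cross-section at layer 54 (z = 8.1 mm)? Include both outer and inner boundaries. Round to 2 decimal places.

At z = 8.1 mm: the cylinder: section is a regular 12-gon, circumradius r=2 (perimeter = 2·12·2.000·sin(180°/12) = 12.42 mm); the cube at (-3, 3.5) is absent (z outside [2, 5]); After the difference (first − rest): none of the subtracted shapes is present at this height, so the r=2 cylinder is unchanged — boundary = 12.42 mm; (rotated 45° about Z; rotation is an isometry so areas/perimeters/island counts are preserved). Overall, the cross-section is a single solid region. Total boundary length (outer) = 12.42 mm.

12.42 mm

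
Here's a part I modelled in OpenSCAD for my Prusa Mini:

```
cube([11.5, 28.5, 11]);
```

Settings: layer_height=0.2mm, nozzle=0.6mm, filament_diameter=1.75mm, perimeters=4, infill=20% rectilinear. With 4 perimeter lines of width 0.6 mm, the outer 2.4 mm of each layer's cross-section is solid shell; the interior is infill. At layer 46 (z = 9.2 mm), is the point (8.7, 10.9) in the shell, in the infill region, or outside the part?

infill

At z = 9.2 mm: the cube (footprint 11.5×28.5) is included at this height. Overall, the cross-section is a single solid region. The nearest boundary edge runs (11.50, 0.00)→(11.50, 28.50); distance from the point to it = 2.80 mm. The point is inside the cross-section and 2.80 mm from the nearest boundary — more than the 2.4 mm shell width (4 × 0.6), so it's in the infill interior.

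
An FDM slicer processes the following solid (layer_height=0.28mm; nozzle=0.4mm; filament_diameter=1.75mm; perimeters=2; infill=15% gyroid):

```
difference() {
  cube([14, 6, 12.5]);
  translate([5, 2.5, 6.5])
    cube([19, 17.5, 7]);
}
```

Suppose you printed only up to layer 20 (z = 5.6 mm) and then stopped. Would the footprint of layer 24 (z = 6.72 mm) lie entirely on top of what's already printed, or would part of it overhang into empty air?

Compare the two slices. At z = 5.6: the 14×6 cube contributes its full rectangle (area 84.00 mm²); the cube at (5, 2.5) is absent (z outside [6.5, 13.5]); After the difference (first − rest): none of the subtracted shapes is present at this height, so the 14×6 cube is unchanged — area = 84.00 mm². At z = 6.72: the cube is present — its section is the full 14×6 rectangle (area 84.00 mm²); the 19×17.5 cube at (5, 2.5) contributes its full rectangle (area 332.50 mm²); Taking the first minus the rest: starting from the 14×6 cube (84.00 mm²), the 19×17.5 cube at (5, 2.5) partially overlaps it — only the 31.50 mm² overlap (of its 332.50 mm²) is removed, clipping the outline — area = 52.50 mm². Checking containment: the cross-section at z = 6.72 is a subset of the cross-section at z = 5.6.

entirely on top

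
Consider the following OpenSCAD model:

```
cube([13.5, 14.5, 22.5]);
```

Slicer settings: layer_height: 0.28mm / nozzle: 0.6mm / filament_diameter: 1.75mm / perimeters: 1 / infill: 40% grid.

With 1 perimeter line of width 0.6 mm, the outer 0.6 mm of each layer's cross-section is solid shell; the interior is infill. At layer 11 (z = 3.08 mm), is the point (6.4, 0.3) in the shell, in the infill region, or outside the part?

shell

At z = 3.08 mm: the cube is present — its section is the full 13.5×14.5 rectangle. Overall, the cross-section is a single solid region. The nearest boundary edge runs (0.00, 0.00)→(13.50, 0.00); distance from the point to it = 0.30 mm. The point is inside the cross-section, 0.30 mm from the nearest boundary — within the 0.6 mm shell band (1 × 0.6).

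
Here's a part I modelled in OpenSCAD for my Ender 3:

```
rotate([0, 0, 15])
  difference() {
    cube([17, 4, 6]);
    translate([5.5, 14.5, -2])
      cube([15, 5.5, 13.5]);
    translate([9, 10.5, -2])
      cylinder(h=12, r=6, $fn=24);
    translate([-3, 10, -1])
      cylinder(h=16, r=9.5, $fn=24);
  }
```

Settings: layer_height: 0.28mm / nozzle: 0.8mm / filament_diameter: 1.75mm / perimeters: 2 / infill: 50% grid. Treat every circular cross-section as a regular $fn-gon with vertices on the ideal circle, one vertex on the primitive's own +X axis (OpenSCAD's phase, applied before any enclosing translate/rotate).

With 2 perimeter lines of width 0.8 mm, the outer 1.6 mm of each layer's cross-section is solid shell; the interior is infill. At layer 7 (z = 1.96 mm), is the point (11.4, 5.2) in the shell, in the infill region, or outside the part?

At z = 1.96 mm: the cube is present — its section is the full 17×4 rectangle; the cube at (5.5, 14.5) (footprint 15×5.5) is included at this height; the r=6 cylinder at (9, 10.5) contributes a regular 24-gon of circumradius 6; the r=9.5 cylinder at (-3, 10) contributes a regular 24-gon of circumradius 9.5; After the difference (first − rest): starting from the 17×4 cube, the 15×5.5 cube at (5.5, 14.5) misses the remaining region (no effect); the r=6 cylinder at (9, 10.5) misses the remaining region (no effect); the r=9.5 cylinder at (-3, 10) partially overlaps it — only the 7.63 mm² overlap (of its 280.30 mm²) is removed, clipping the outline — 1 connected region; (rotated 15° about Z; rotation is an isometry so areas/perimeters/island counts are preserved). Overall, the cross-section is a single solid region. Undo the 15° rotation: the query point maps to (12.357, 2.072) in the un-rotated model frame. The nearest boundary edge runs (4.27, 4.00)→(17.00, 4.00); distance from the point to it = 1.93 mm. The point is inside the cross-section and 1.93 mm from the nearest boundary — more than the 1.6 mm shell width (2 × 0.8), so it's in the infill interior.

infill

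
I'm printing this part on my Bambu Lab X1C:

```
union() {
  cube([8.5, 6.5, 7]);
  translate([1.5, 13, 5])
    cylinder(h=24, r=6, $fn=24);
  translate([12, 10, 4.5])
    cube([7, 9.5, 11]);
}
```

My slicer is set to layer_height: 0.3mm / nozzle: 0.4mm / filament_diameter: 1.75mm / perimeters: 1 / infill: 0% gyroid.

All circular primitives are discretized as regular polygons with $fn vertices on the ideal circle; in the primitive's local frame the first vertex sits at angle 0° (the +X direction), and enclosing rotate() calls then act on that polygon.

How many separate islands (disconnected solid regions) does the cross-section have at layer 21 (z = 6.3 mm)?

At z = 6.3 mm: the cube (footprint 8.5×6.5) is included at this height; the cylinder at (1.5, 13): section is a regular 24-gon, circumradius r=6; the cube at (12, 10) is present — its section is the full 7×9.5 rectangle; Combining (union): the 3 present regions are separate (no shared area or edge), so areas and boundary lengths simply add and each stays a separate island — 3 connected regions. Overall, the cross-section has 3 separate islands. Island count = 3.

3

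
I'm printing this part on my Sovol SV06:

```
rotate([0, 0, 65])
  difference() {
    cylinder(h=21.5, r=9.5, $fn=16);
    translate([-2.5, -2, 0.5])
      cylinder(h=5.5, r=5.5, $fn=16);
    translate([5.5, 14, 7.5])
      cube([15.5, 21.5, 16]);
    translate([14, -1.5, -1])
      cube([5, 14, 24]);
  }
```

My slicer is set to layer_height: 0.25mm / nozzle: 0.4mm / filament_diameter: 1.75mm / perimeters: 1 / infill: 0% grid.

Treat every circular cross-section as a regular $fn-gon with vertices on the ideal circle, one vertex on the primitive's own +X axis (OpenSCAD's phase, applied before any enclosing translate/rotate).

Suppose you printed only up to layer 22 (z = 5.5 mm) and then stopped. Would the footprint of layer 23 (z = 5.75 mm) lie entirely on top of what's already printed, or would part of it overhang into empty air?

entirely on top

Compare the two slices. At z = 5.5: the r=9.5 cylinder contributes a regular 16-gon of circumradius 9.5 (area = (16/2)·9.500²·sin(360°/16) = 276.30 mm²); the r=5.5 cylinder at (-2.5, -2) contributes a regular 16-gon of circumradius 5.5 (area = (16/2)·5.500²·sin(360°/16) = 92.61 mm²); the cube at (5.5, 14) is absent (z outside [7.5, 23.5]); the 5×14 cube at (14, -1.5) contributes its full rectangle (area 70.00 mm²); Taking the first minus the rest: starting from the r=9.5 cylinder (276.30 mm²), the r=5.5 cylinder at (-2.5, -2) lies wholly inside it (removes its full 92.61 mm² and its 34.34 mm outline becomes a hole wall); the 5×14 cube at (14, -1.5) misses the remaining region (no effect) — area = 183.69 mm²; (whole slice rotated 65° about Z — lengths, areas and connectivity unchanged). At z = 5.75: the r=9.5 cylinder contributes a regular 16-gon of circumradius 9.5 (area = (16/2)·9.500²·sin(360°/16) = 276.30 mm²); the cylinder at (-2.5, -2): section is a regular 16-gon, circumradius r=5.5 (area = (16/2)·5.500²·sin(360°/16) = 92.61 mm²); the cube at (5.5, 14) is not intersected at this z (z outside [7.5, 23.5]); the cube at (14, -1.5) (footprint 5×14) is included at this height (area 70.00 mm²); Taking the first minus the rest: starting from the r=9.5 cylinder (276.30 mm²), the r=5.5 cylinder at (-2.5, -2) lies wholly inside it (removes its full 92.61 mm² and its 34.34 mm outline becomes a hole wall); the 5×14 cube at (14, -1.5) misses the remaining region (no effect) — area = 183.69 mm²; (rotated 65° about Z; rotation is an isometry so areas/perimeters/island counts are preserved). Checking containment: the cross-section at z = 5.75 is a subset of the cross-section at z = 5.5.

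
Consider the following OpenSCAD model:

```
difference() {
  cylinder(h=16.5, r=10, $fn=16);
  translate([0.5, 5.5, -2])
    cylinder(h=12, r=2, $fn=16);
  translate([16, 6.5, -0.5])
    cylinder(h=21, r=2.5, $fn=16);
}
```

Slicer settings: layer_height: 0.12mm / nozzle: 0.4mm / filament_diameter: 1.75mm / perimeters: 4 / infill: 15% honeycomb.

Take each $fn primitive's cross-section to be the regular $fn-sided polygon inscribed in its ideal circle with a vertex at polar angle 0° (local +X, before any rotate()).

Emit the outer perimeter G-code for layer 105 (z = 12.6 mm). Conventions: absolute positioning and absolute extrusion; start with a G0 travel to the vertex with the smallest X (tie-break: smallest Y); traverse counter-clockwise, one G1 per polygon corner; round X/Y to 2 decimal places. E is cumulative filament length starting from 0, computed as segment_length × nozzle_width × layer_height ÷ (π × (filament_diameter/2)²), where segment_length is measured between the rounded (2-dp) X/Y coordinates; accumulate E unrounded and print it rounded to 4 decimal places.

G0 X-10.00 Y0.00 Z12.60
G1 X-9.24 Y-3.83 E0.0779
G1 X-7.07 Y-7.07 E0.1557
G1 X-3.83 Y-9.24 E0.2336
G1 X0.00 Y-10.00 E0.3115
G1 X3.83 Y-9.24 E0.3894
G1 X7.07 Y-7.07 E0.4672
G1 X9.24 Y-3.83 E0.5450
G1 X10.00 Y0.00 E0.6230
G1 X9.24 Y3.83 E0.7009
G1 X7.07 Y7.07 E0.7787
G1 X3.83 Y9.24 E0.8565
G1 X0.00 Y10.00 E0.9345
G1 X-3.83 Y9.24 E1.0124
G1 X-7.07 Y7.07 E1.0902
G1 X-9.24 Y3.83 E1.1680
G1 X-10.00 Y0.00 E1.2459

At z = 12.6 mm: the r=10 cylinder gives a regular 16-gon of circumradius 10 (constant along its height); the cylinder at (0.5, 5.5) is absent (z outside [-2, 10]); the r=2.5 cylinder at (16, 6.5) contributes a regular 16-gon of circumradius 2.5; Subtracting the remaining from the first: starting from the r=10 cylinder, the r=2.5 cylinder at (16, 6.5) misses the remaining region (no effect) — 1 connected region. The outline is a single polygon with 16 vertices. Extrusion per mm of travel: 0.4 × 0.12 / (π × 0.875²) = 0.019956. Accumulating E over each segment gives final E = 1.2459.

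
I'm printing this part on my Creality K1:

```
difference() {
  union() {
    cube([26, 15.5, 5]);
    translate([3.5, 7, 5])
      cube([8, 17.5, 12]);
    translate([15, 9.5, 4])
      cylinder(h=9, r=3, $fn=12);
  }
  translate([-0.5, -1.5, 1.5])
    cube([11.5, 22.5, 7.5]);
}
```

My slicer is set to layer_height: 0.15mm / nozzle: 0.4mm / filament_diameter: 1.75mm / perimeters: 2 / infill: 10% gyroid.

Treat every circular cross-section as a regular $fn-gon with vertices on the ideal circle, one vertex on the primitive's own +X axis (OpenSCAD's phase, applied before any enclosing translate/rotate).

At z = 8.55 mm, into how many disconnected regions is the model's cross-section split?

At z = 8.55 mm: the cube is not intersected at this z (z outside [0, 5]); the cube at (3.5, 7) is present — its section is the full 8×17.5 rectangle; the r=3 cylinder at (15, 9.5) contributes a regular 12-gon of circumradius 3; Taking the union: the 2 present regions are separate (no shared area or edge), so areas and boundary lengths simply add and each stays a separate island — 2 connected regions; the 11.5×22.5 cube at (-0.5, -1.5) contributes its full rectangle; After the difference (first − rest): starting from the result so far, the 11.5×22.5 cube at (-0.5, -1.5) partially overlaps it — only the 105.00 mm² overlap (of its 258.75 mm²) is removed, clipping the outline — 2 connected regions. The result has 2 disconnected regions.

2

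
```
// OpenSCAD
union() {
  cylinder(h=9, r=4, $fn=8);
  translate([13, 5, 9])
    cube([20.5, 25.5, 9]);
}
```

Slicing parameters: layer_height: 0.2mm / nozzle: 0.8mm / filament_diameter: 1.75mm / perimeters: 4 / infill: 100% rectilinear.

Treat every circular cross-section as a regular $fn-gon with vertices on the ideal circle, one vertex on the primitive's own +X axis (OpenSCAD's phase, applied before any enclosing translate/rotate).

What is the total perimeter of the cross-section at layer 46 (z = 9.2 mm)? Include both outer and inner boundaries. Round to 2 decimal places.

At z = 9.2 mm: the cylinder does not reach this height (z outside [0, 9]); the 20.5×25.5 cube at (13, 5) contributes its full rectangle (perimeter 92.00 mm); Merging all regions: only the 20.5×25.5 cube at (13, 5) is present, so the union is just that shape — boundary = 92.00 mm. Overall, the cross-section is a single solid region. Total boundary length (outer) = 92.00 mm.

92.00 mm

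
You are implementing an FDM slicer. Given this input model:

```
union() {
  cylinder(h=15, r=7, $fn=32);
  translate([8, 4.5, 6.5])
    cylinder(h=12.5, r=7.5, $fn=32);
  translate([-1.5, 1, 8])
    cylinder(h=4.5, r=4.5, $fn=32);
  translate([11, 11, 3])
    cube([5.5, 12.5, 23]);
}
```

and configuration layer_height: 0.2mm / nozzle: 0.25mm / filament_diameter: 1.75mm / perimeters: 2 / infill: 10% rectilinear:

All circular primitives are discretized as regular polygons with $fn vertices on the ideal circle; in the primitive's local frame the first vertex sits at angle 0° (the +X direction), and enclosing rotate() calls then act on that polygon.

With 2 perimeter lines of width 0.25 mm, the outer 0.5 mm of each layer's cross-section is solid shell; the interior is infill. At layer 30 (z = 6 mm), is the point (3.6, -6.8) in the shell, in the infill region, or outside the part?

outside

At z = 6 mm: the cylinder: section is a regular 32-gon, circumradius r=7; the cylinder at (8, 4.5) does not reach this height (z outside [6.5, 19]); the cylinder at (-1.5, 1) is not intersected at this z (z outside [8, 12.5]); the cube at (11, 11) is present — its section is the full 5.5×12.5 rectangle; Merging all regions: the 2 present regions are separate (no shared area or edge), so areas and boundary lengths simply add and each stays a separate island — 2 connected regions. Overall, the cross-section has 2 separate islands. The nearest boundary edge runs (3.89, -5.82)→(2.68, -6.47); distance from the point to it = 0.73 mm. The point is not inside any of the regions above, so it lies outside the cross-section (0.73 mm from the nearest boundary).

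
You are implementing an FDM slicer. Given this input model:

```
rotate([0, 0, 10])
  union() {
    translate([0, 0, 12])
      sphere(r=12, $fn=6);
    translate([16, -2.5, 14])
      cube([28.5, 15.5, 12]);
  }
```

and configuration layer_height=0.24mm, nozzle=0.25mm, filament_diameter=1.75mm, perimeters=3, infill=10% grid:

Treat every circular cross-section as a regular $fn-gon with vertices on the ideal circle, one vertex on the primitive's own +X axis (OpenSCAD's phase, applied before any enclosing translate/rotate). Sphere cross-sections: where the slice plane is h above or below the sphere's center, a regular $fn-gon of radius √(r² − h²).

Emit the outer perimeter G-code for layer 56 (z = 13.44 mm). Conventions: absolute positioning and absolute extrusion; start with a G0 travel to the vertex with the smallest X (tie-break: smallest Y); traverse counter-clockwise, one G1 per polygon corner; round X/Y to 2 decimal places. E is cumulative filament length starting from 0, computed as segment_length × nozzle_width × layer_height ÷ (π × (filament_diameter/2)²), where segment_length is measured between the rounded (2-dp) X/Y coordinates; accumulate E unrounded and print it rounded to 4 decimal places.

At z = 13.44 mm: the sphere: section is a regular 6-gon, circumradius = √(r²−h²) = √(12²−1.44²) = 11.913; the cube at (16, -2.5) does not reach this height (z outside [14, 26]); Taking the union: only the r=12 sphere is present, so the union is just that shape — 1 connected region; (rotated 10° about Z; rotation is an isometry so areas/perimeters/island counts are preserved). The outline is a single polygon with 6 vertices. Extrusion per mm of travel: 0.25 × 0.24 / (π × 0.875²) = 0.024945. Accumulating E over each segment gives final E = 1.7829.

G0 X-11.73 Y-2.07 Z13.44
G1 X-4.07 Y-11.19 E0.2971
G1 X7.66 Y-9.13 E0.5942
G1 X11.73 Y2.07 E0.8914
G1 X4.07 Y11.19 E1.1885
G1 X-7.66 Y9.13 E1.4856
G1 X-11.73 Y-2.07 E1.7829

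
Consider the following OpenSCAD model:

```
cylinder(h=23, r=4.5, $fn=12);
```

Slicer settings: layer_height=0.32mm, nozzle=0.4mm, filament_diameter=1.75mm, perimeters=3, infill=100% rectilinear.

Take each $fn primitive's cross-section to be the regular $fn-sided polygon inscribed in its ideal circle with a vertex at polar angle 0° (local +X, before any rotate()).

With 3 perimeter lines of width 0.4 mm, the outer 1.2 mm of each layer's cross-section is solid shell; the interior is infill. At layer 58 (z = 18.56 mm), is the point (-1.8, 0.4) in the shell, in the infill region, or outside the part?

At z = 18.56 mm: the cylinder: section is a regular 12-gon, circumradius r=4.5. Overall, the cross-section is a single solid region. The nearest boundary edge runs (-3.90, 2.25)→(-4.50, 0.00); distance from the point to it = 2.50 mm. The point is inside the cross-section and 2.50 mm from the nearest boundary — more than the 1.2 mm shell width (3 × 0.4), so it's in the infill interior.

infill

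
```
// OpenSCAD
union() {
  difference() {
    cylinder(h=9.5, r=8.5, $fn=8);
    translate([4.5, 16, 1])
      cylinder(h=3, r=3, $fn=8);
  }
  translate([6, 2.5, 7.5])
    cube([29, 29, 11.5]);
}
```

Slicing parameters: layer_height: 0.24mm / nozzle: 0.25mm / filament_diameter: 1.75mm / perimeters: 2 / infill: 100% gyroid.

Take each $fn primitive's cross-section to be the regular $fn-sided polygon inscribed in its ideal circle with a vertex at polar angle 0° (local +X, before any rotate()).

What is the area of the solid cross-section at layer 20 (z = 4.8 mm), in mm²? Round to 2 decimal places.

At z = 4.8 mm: the r=8.5 cylinder contributes a regular 8-gon of circumradius 8.5 (area = (8/2)·8.500²·sin(360°/8) = 204.35 mm²); the cylinder at (4.5, 16) does not reach this height (z outside [1, 4]); After the difference (first − rest): none of the subtracted shapes is present at this height, so the r=8.5 cylinder is unchanged — area = 204.35 mm²; the cube at (6, 2.5) does not reach this height (z outside [7.5, 19]); Combining (union): only that combined region is present, so the union is just that shape — area = 204.35 mm². Overall, the cross-section is a single solid region. Net area = 204.35 mm².

204.35 mm²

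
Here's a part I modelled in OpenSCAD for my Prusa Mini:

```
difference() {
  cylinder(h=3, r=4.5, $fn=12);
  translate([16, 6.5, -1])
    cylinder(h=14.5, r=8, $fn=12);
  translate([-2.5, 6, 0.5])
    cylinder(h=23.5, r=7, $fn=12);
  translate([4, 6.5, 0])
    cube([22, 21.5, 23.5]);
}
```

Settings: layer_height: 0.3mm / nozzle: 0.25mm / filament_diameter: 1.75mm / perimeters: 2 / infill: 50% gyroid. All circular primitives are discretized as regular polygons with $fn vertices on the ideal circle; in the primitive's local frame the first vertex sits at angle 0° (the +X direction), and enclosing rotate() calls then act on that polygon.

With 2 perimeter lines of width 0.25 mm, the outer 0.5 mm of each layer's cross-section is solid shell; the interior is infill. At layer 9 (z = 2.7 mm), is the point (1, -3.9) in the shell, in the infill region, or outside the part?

At z = 2.7 mm: the cylinder: section is a regular 12-gon, circumradius r=4.5; the r=8 cylinder at (16, 6.5) contributes a regular 12-gon of circumradius 8; the cylinder at (-2.5, 6): section is a regular 12-gon, circumradius r=7; the cube at (4, 6.5) is present — its section is the full 22×21.5 rectangle; After the difference (first − rest): starting from the r=4.5 cylinder, the r=8 cylinder at (16, 6.5) misses the remaining region (no effect); the r=7 cylinder at (-2.5, 6) partially overlaps it — only the 29.06 mm² overlap (of its 147.00 mm²) is removed, clipping the outline; the 22×21.5 cube at (4, 6.5) misses the remaining region (no effect) — 1 connected region. Overall, the cross-section is a single solid region. The nearest boundary edge runs (2.25, -3.90)→(-0.00, -4.50); distance from the point to it = 0.32 mm. The point is inside the cross-section, 0.32 mm from the nearest boundary — within the 0.5 mm shell band (2 × 0.25).

shell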